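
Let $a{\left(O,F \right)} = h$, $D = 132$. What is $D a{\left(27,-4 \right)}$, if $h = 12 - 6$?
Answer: $792$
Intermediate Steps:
$h = 6$ ($h = 12 - 6 = 6$)
$a{\left(O,F \right)} = 6$
$D a{\left(27,-4 \right)} = 132 \cdot 6 = 792$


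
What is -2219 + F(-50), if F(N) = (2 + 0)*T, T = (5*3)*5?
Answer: -2069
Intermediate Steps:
T = 75 (T = 15*5 = 75)
F(N) = 150 (F(N) = (2 + 0)*75 = 2*75 = 150)
-2219 + F(-50) = -2219 + 150 = -2069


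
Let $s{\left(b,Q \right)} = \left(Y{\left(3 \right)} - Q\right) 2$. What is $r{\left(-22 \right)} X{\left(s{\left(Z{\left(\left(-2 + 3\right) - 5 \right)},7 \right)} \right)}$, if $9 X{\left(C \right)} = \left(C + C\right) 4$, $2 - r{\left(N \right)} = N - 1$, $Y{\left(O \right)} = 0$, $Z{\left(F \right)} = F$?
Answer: $- \frac{2800}{9} \approx -311.11$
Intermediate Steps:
$r{\left(N \right)} = 3 - N$ ($r{\left(N \right)} = 2 - \left(N - 1\right) = 2 - \left(-1 + N\right) = 3 - N$)
$s{\left(b,Q \right)} = - 2 Q$ ($s{\left(b,Q \right)} = \left(0 - Q\right) 2 = - Q 2 = - 2 Q$)
$X{\left(C \right)} = \frac{8 C}{9}$ ($X{\left(C \right)} = \frac{\left(C + C\right) 4}{9} = \frac{2 C 4}{9} = \frac{8 C}{9}$)
$r{\left(-22 \right)} X{\left(s{\left(Z{\left(\left(-2 + 3\right) - 5 \right)},7 \right)} \right)} = \left(3 - -22\right) \frac{8 \left(\left(-2\right) 7\right)}{9} = \left(3 + 22\right) \frac{8}{9} \left(-14\right) = 25 \left(- \frac{112}{9}\right) = - \frac{2800}{9}$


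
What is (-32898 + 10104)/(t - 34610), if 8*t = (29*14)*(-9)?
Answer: 91176/140267 ≈ 0.65002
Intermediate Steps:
t = -1827/4 (t = ((29*14)*(-9))/8 = (406*(-9))/8 = (⅛)*(-3654) = -1827/4 ≈ -456.75)
(-32898 + 10104)/(t - 34610) = (-32898 + 10104)/(-1827/4 - 34610) = -22794/(-140267/4) = -22794*(-4/140267) = 91176/140267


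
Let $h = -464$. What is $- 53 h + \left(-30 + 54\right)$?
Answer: $24616$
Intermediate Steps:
$- 53 h + \left(-30 + 54\right) = \left(-53\right) \left(-464\right) + \left(-30 + 54\right) = 24592 + 24 = 24616$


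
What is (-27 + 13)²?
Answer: 196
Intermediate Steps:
(-27 + 13)² = (-14)² = 196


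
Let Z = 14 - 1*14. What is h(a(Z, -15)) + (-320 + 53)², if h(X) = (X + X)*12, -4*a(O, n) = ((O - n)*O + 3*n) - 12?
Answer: 71631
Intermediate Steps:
Z = 0 (Z = 14 - 14 = 0)
a(O, n) = 3 - 3*n/4 - O*(O - n)/4 (a(O, n) = -(((O - n)*O + 3*n) - 12)/4 = -((O*(O - n) + 3*n) - 12)/4 = -((3*n + O*(O - n)) - 12)/4 = -(-12 + 3*n + O*(O - n))/4 = 3 - 3*n/4 - O*(O - n)/4)
h(X) = 24*X (h(X) = (2*X)*12 = 24*X)
h(a(Z, -15)) + (-320 + 53)² = 24*(3 - ¾*(-15) - ¼*0² + (¼)*0*(-15)) + (-320 + 53)² = 24*(3 + 45/4 - ¼*0 + 0) + (-267)² = 24*(3 + 45/4 + 0 + 0) + 71289 = 24*(57/4) + 71289 = 342 + 71289 = 71631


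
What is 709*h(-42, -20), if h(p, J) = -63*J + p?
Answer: 863562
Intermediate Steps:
h(p, J) = p - 63*J
709*h(-42, -20) = 709*(-42 - 63*(-20)) = 709*(-42 + 1260) = 709*1218 = 863562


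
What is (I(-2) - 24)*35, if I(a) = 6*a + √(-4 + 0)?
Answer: -1260 + 70*I ≈ -1260.0 + 70.0*I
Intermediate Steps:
I(a) = 2*I + 6*a (I(a) = 6*a + √(-4) = 6*a + 2*I = 2*I + 6*a)
(I(-2) - 24)*35 = ((2*I + 6*(-2)) - 24)*35 = ((2*I - 12) - 24)*35 = ((-12 + 2*I) - 24)*35 = (-36 + 2*I)*35 = -1260 + 70*I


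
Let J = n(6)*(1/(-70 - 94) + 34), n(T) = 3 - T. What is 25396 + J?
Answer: 4148219/164 ≈ 25294.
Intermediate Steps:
J = -16725/164 (J = (3 - 1*6)*(1/(-70 - 94) + 34) = (3 - 6)*(1/(-164) + 34) = -3*(-1/164 + 34) = -3*5575/164 = -16725/164 ≈ -101.98)
25396 + J = 25396 - 16725/164 = 4148219/164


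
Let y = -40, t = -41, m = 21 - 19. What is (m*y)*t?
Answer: 3280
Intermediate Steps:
m = 2
(m*y)*t = (2*(-40))*(-41) = -80*(-41) = 3280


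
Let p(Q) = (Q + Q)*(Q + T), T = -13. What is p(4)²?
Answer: 5184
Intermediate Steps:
p(Q) = 2*Q*(-13 + Q) (p(Q) = (Q + Q)*(Q - 13) = (2*Q)*(-13 + Q) = 2*Q*(-13 + Q))
p(4)² = (2*4*(-13 + 4))² = (2*4*(-9))² = (-72)² = 5184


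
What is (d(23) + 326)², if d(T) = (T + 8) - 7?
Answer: 122500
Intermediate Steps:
d(T) = 1 + T (d(T) = (8 + T) - 7 = 1 + T)
(d(23) + 326)² = ((1 + 23) + 326)² = (24 + 326)² = 350² = 122500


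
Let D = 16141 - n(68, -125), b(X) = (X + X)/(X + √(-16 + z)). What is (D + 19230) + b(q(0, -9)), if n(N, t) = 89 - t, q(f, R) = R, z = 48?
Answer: 1722855/49 + 72*√2/49 ≈ 35162.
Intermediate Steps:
b(X) = 2*X/(X + 4*√2) (b(X) = (X + X)/(X + √(-16 + 48)) = (2*X)/(X + √32) = (2*X)/(X + 4*√2) = 2*X/(X + 4*√2))
D = 15927 (D = 16141 - (89 - 1*(-125)) = 16141 - (89 + 125) = 16141 - 1*214 = 16141 - 214 = 15927)
(D + 19230) + b(q(0, -9)) = (15927 + 19230) + 2*(-9)/(-9 + 4*√2) = 35157 - 18/(-9 + 4*√2)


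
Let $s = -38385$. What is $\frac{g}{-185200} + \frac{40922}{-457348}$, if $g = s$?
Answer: $\frac{498827429}{4235042480} \approx 0.11779$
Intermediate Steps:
$g = -38385$
$\frac{g}{-185200} + \frac{40922}{-457348} = - \frac{38385}{-185200} + \frac{40922}{-457348} = \left(-38385\right) \left(- \frac{1}{185200}\right) + 40922 \left(- \frac{1}{457348}\right) = \frac{7677}{37040} - \frac{20461}{228674} = \frac{498827429}{4235042480}$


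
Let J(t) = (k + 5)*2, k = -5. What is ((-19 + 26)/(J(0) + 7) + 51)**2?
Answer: 2704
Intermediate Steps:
J(t) = 0 (J(t) = (-5 + 5)*2 = 0*2 = 0)
((-19 + 26)/(J(0) + 7) + 51)**2 = ((-19 + 26)/(0 + 7) + 51)**2 = (7/7 + 51)**2 = (7*(1/7) + 51)**2 = (1 + 51)**2 = 52**2 = 2704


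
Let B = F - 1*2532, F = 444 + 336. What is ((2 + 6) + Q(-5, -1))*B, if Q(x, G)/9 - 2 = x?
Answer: 33288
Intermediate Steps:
F = 780
Q(x, G) = 18 + 9*x
B = -1752 (B = 780 - 1*2532 = 780 - 2532 = -1752)
((2 + 6) + Q(-5, -1))*B = ((2 + 6) + (18 + 9*(-5)))*(-1752) = (8 + (18 - 45))*(-1752) = (8 - 27)*(-1752) = -19*(-1752) = 33288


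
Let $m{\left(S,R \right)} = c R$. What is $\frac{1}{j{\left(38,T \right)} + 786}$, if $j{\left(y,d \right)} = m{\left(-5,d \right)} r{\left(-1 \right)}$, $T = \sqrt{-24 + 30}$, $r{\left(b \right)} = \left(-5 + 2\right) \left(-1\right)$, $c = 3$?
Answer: $\frac{131}{102885} - \frac{\sqrt{6}}{68590} \approx 0.0012376$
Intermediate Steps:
$m{\left(S,R \right)} = 3 R$
$r{\left(b \right)} = 3$ ($r{\left(b \right)} = \left(-3\right) \left(-1\right) = 3$)
$T = \sqrt{6} \approx 2.4495$
$j{\left(y,d \right)} = 9 d$ ($j{\left(y,d \right)} = 3 d 3 = 9 d$)
$\frac{1}{j{\left(38,T \right)} + 786} = \frac{1}{9 \sqrt{6} + 786} = \frac{1}{786 + 9 \sqrt{6}}$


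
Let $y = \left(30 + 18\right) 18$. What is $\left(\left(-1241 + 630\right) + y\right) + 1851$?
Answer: $2104$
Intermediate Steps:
$y = 864$ ($y = 48 \cdot 18 = 864$)
$\left(\left(-1241 + 630\right) + y\right) + 1851 = \left(\left(-1241 + 630\right) + 864\right) + 1851 = \left(-611 + 864\right) + 1851 = 253 + 1851 = 2104$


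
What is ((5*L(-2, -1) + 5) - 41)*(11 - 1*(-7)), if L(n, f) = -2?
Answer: -828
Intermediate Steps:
((5*L(-2, -1) + 5) - 41)*(11 - 1*(-7)) = ((5*(-2) + 5) - 41)*(11 - 1*(-7)) = ((-10 + 5) - 41)*(11 + 7) = (-5 - 41)*18 = -46*18 = -828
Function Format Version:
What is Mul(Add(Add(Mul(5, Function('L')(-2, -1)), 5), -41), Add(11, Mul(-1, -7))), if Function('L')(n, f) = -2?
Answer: -828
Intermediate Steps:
Mul(Add(Add(Mul(5, Function('L')(-2, -1)), 5), -41), Add(11, Mul(-1, -7))) = Mul(Add(Add(Mul(5, -2), 5), -41), Add(11, Mul(-1, -7))) = Mul(Add(Add(-10, 5), -41), Add(11, 7)) = Mul(Add(-5, -41), 18) = Mul(-46, 18) = -828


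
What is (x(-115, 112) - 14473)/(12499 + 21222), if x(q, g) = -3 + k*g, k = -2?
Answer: -14700/33721 ≈ -0.43593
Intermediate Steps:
x(q, g) = -3 - 2*g
(x(-115, 112) - 14473)/(12499 + 21222) = ((-3 - 2*112) - 14473)/(12499 + 21222) = ((-3 - 224) - 14473)/33721 = (-227 - 14473)*(1/33721) = -14700*1/33721 = -14700/33721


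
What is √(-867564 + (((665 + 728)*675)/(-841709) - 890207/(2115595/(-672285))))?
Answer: I*√74159427215289795597815625138/356143070371 ≈ 764.64*I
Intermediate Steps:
√(-867564 + (((665 + 728)*675)/(-841709) - 890207/(2115595/(-672285)))) = √(-867564 + ((1393*675)*(-1/841709) - 890207/(2115595*(-1/672285)))) = √(-867564 + (940275*(-1/841709) - 890207/(-423119/134457))) = √(-867564 + (-940275/841709 - 890207*(-134457/423119))) = √(-867564 + (-940275/841709 + 119694562599/423119)) = √(-867564 + 100747592742423966/356143070371) = √(-208229313960922278/356143070371) = I*√74159427215289795597815625138/356143070371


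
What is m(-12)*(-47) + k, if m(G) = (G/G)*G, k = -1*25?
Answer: 539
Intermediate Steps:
k = -25
m(G) = G (m(G) = 1*G = G)
m(-12)*(-47) + k = -12*(-47) - 25 = 564 - 25 = 539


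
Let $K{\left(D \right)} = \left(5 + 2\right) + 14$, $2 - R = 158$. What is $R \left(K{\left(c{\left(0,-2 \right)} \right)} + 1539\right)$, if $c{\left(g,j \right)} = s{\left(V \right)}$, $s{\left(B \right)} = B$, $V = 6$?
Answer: $-243360$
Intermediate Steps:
$c{\left(g,j \right)} = 6$
$R = -156$ ($R = 2 - 158 = -156$)
$K{\left(D \right)} = 21$ ($K{\left(D \right)} = 7 + 14 = 21$)
$R \left(K{\left(c{\left(0,-2 \right)} \right)} + 1539\right) = - 156 \left(21 + 1539\right) = \left(-156\right) 1560 = -243360$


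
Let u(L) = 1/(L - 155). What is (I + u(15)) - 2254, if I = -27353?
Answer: -4144981/140 ≈ -29607.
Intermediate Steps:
u(L) = 1/(-155 + L)
(I + u(15)) - 2254 = (-27353 + 1/(-155 + 15)) - 2254 = (-27353 + 1/(-140)) - 2254 = (-27353 - 1/140) - 2254 = -3829421/140 - 2254 = -4144981/140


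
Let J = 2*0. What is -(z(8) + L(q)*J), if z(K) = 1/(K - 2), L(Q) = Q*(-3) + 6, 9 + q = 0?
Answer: -⅙ ≈ -0.16667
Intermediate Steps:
q = -9 (q = -9 + 0 = -9)
L(Q) = 6 - 3*Q (L(Q) = -3*Q + 6 = 6 - 3*Q)
z(K) = 1/(-2 + K)
J = 0
-(z(8) + L(q)*J) = -(1/(-2 + 8) + (6 - 3*(-9))*0) = -(1/6 + (6 + 27)*0) = -(⅙ + 33*0) = -(⅙ + 0) = -1*⅙ = -⅙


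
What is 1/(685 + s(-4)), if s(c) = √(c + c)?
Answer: 685/469233 - 2*I*√2/469233 ≈ 0.0014598 - 6.0278e-6*I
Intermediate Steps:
s(c) = √2*√c (s(c) = √(2*c) = √2*√c)
1/(685 + s(-4)) = 1/(685 + √2*√(-4)) = 1/(685 + √2*(2*I)) = 1/(685 + 2*I*√2)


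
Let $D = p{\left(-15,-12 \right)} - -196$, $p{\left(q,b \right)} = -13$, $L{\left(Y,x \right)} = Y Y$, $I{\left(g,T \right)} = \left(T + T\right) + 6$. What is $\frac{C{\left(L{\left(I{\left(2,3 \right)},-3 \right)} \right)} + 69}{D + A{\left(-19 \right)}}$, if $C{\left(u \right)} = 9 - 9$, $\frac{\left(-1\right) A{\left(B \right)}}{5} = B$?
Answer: $\frac{69}{278} \approx 0.2482$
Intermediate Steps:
$A{\left(B \right)} = - 5 B$
$I{\left(g,T \right)} = 6 + 2 T$ ($I{\left(g,T \right)} = 2 T + 6 = 6 + 2 T$)
$L{\left(Y,x \right)} = Y^{2}$
$C{\left(u \right)} = 0$ ($C{\left(u \right)} = 9 - 9 = 0$)
$D = 183$ ($D = -13 - -196 = -13 + 196 = 183$)
$\frac{C{\left(L{\left(I{\left(2,3 \right)},-3 \right)} \right)} + 69}{D + A{\left(-19 \right)}} = \frac{0 + 69}{183 - -95} = \frac{69}{183 + 95} = \frac{69}{278}$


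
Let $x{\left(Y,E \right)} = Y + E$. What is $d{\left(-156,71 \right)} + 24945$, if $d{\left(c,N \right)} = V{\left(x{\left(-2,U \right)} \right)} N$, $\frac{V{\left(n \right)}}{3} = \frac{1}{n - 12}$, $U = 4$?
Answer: $\frac{249237}{10} \approx 24924.0$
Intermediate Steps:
$x{\left(Y,E \right)} = E + Y$
$V{\left(n \right)} = \frac{3}{-12 + n}$ ($V{\left(n \right)} = \frac{3}{n - 12} = \frac{3}{-12 + n}$)
$d{\left(c,N \right)} = - \frac{3 N}{10}$ ($d{\left(c,N \right)} = \frac{3}{-12 + \left(4 - 2\right)} N = \frac{3}{-12 + 2} N = \frac{3}{-10} N = 3 \left(- \frac{1}{10}\right) N = - \frac{3 N}{10}$)
$d{\left(-156,71 \right)} + 24945 = \left(- \frac{3}{10}\right) 71 + 24945 = - \frac{213}{10} + 24945 = \frac{249237}{10}$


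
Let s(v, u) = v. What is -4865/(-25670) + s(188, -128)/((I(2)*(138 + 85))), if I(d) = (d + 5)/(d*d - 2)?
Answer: 3449237/8014174 ≈ 0.43039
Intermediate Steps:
I(d) = (5 + d)/(-2 + d**2) (I(d) = (5 + d)/(d**2 - 2) = (5 + d)/(-2 + d**2))
-4865/(-25670) + s(188, -128)/((I(2)*(138 + 85))) = -4865/(-25670) + 188/((((5 + 2)/(-2 + 2**2))*(138 + 85))) = -4865*(-1/25670) + 188/(((7/(-2 + 4))*223)) = 973/5134 + 188/(((7/2)*223)) = 973/5134 + 188/(1561/2) = 973/5134 + 188*(2/1561) = 973/5134 + 376/1561 = 3449237/8014174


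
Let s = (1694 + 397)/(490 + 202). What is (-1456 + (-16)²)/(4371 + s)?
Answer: -276800/1008941 ≈ -0.27435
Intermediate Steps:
s = 2091/692 ≈ 3.0217
(-1456 + (-16)²)/(4371 + s) = (-1456 + (-16)²)/(4371 + 2091/692) = (-1456 + 256)/(3026823/692) = -1200*692/3026823 = -276800/1008941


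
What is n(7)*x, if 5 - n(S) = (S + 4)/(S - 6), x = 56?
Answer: -336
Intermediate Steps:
n(S) = 5 - (4 + S)/(-6 + S) (n(S) = 5 - (S + 4)/(S - 6) = 5 - (4 + S)/(-6 + S))
n(7)*x = (2*(-17 + 2*7)/(-6 + 7))*56 = (2*(-17 + 14)/1)*56 = (2*1*(-3))*56 = -6*56 = -336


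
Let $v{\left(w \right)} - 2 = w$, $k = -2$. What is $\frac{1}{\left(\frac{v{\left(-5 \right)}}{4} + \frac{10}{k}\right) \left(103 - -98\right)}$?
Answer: $- \frac{4}{4623} \approx -0.00086524$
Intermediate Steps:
$v{\left(w \right)} = 2 + w$
$\frac{1}{\left(\frac{v{\left(-5 \right)}}{4} + \frac{10}{k}\right) \left(103 - -98\right)} = \frac{1}{\left(\frac{2 - 5}{4} + \frac{10}{-2}\right) \left(103 - -98\right)} = \frac{1}{\left(\left(-3\right) \frac{1}{4} + 10 \left(- \frac{1}{2}\right)\right) \left(103 + 98\right)} = \frac{1}{\left(- \frac{3}{4} - 5\right) 201} = \frac{1}{\left(- \frac{23}{4}\right) 201} = \frac{1}{- \frac{4623}{4}} = - \frac{4}{4623}$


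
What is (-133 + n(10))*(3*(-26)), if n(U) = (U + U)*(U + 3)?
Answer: -9906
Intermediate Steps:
n(U) = 2*U*(3 + U) (n(U) = (2*U)*(3 + U) = 2*U*(3 + U))
(-133 + n(10))*(3*(-26)) = (-133 + 2*10*(3 + 10))*(3*(-26)) = (-133 + 2*10*13)*(-78) = (-133 + 260)*(-78) = 127*(-78) = -9906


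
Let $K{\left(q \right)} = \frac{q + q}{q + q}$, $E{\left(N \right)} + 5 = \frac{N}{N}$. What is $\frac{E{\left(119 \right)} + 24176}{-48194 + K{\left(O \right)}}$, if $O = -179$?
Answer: $- \frac{24172}{48193} \approx -0.50157$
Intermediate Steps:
$E{\left(N \right)} = -4$ ($E{\left(N \right)} = -5 + \frac{N}{N} = -5 + 1 = -4$)
$K{\left(q \right)} = 1$ ($K{\left(q \right)} = \frac{2 q}{2 q} = 2 q \frac{1}{2 q} = 1$)
$\frac{E{\left(119 \right)} + 24176}{-48194 + K{\left(O \right)}} = \frac{-4 + 24176}{-48194 + 1} = \frac{24172}{-48193} = 24172 \left(- \frac{1}{48193}\right) = - \frac{24172}{48193}$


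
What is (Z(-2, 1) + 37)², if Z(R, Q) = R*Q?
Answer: 1225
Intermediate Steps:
Z(R, Q) = Q*R
(Z(-2, 1) + 37)² = (1*(-2) + 37)² = (-2 + 37)² = 35² = 1225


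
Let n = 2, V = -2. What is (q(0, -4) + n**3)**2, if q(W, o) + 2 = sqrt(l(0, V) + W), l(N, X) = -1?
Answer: (6 + I)**2 ≈ 35.0 + 12.0*I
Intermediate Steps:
q(W, o) = -2 + sqrt(-1 + W)
(q(0, -4) + n**3)**2 = ((-2 + sqrt(-1 + 0)) + 2**3)**2 = ((-2 + sqrt(-1)) + 8)**2 = ((-2 + I) + 8)**2 = (6 + I)**2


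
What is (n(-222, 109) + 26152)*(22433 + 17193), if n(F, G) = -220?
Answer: 1027581432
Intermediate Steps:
(n(-222, 109) + 26152)*(22433 + 17193) = (-220 + 26152)*(22433 + 17193) = 25932*39626 = 1027581432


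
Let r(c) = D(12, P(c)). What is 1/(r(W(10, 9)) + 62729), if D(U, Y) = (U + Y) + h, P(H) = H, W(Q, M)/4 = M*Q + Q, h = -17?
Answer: 1/63124 ≈ 1.5842e-5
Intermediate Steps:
W(Q, M) = 4*Q + 4*M*Q (W(Q, M) = 4*(M*Q + Q) = 4*(Q + M*Q) = 4*Q + 4*M*Q)
D(U, Y) = -17 + U + Y (D(U, Y) = (U + Y) - 17 = -17 + U + Y)
r(c) = -5 + c (r(c) = -17 + 12 + c = -5 + c)
1/(r(W(10, 9)) + 62729) = 1/((-5 + 4*10*(1 + 9)) + 62729) = 1/((-5 + 4*10*10) + 62729) = 1/((-5 + 400) + 62729) = 1/(395 + 62729) = 1/63124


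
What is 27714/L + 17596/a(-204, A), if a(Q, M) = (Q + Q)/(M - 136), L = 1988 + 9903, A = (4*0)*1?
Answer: 209317178/35673 ≈ 5867.7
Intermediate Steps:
A = 0 (A = 0*1 = 0)
L = 11891
a(Q, M) = 2*Q/(-136 + M) (a(Q, M) = (2*Q)/(-136 + M) = 2*Q/(-136 + M))
27714/L + 17596/a(-204, A) = 27714/11891 + 17596/((2*(-204)/(-136 + 0))) = 27714*(1/11891) + 17596/((2*(-204)/(-136))) = 27714/11891 + 17596/((2*(-204)*(-1/136))) = 27714/11891 + 17596/3 = 209317178/35673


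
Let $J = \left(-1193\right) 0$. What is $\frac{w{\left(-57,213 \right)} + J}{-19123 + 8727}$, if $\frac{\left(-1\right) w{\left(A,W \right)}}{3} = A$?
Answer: $- \frac{171}{10396} \approx -0.016449$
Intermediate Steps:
$w{\left(A,W \right)} = - 3 A$
$J = 0$
$\frac{w{\left(-57,213 \right)} + J}{-19123 + 8727} = \frac{\left(-3\right) \left(-57\right) + 0}{-19123 + 8727} = \frac{171 + 0}{-10396} = 171 \left(- \frac{1}{10396}\right) = - \frac{171}{10396}$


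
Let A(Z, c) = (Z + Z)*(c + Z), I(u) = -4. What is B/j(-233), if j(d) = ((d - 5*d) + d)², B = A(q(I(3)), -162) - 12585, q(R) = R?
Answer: -11257/488601 ≈ -0.023039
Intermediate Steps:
A(Z, c) = 2*Z*(Z + c) (A(Z, c) = (2*Z)*(Z + c) = 2*Z*(Z + c))
B = -11257 (B = 2*(-4)*(-4 - 162) - 12585 = 2*(-4)*(-166) - 12585 = 1328 - 12585 = -11257)
j(d) = 9*d² (j(d) = (-4*d + d)² = (-3*d)² = 9*d²)
B/j(-233) = -11257/(9*(-233)²) = -11257/(9*54289) = -11257/488601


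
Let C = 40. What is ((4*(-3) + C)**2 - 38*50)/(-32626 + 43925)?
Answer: -1116/11299 ≈ -0.098770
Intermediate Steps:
((4*(-3) + C)**2 - 38*50)/(-32626 + 43925) = ((4*(-3) + 40)**2 - 38*50)/(-32626 + 43925) = ((-12 + 40)**2 - 1900)/11299 = (28**2 - 1900)*(1/11299) = (784 - 1900)*(1/11299) = -1116*1/11299 = -1116/11299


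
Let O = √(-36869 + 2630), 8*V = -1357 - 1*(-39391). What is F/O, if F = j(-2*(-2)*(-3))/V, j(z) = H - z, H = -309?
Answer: 44*I*√34239/24115669 ≈ 0.00033761*I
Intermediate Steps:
V = 19017/4 (V = (-1357 - 1*(-39391))/8 = (-1357 + 39391)/8 = (⅛)*38034 = 19017/4 ≈ 4754.3)
O = I*√34239 (O = √(-34239) = I*√34239 ≈ 185.04*I)
j(z) = -309 - z
F = -132/2113 (F = (-309 - (-2*(-2))*(-3))/(19017/4) = (-309 - 4*(-3))*(4/19017) = (-309 - 1*(-12))*(4/19017) = (-309 + 12)*(4/19017) = -297*4/19017 = -132/2113 ≈ -0.062470)
F/O = -132*(-I*√34239/34239)/2113 = -(-44)*I*√34239/24115669 = 44*I*√34239/24115669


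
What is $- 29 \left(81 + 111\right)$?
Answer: $-5568$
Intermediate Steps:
$- 29 \left(81 + 111\right) = - 29 \cdot 192 = \left(-1\right) 5568 = -5568$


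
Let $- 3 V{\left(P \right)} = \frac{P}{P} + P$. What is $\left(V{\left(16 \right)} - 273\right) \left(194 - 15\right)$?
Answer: $- \frac{149644}{3} \approx -49881.0$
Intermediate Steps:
$V{\left(P \right)} = - \frac{1}{3} - \frac{P}{3}$ ($V{\left(P \right)} = - \frac{\frac{P}{P} + P}{3} = - \frac{1 + P}{3} = - \frac{1}{3} - \frac{P}{3}$)
$\left(V{\left(16 \right)} - 273\right) \left(194 - 15\right) = \left(\left(- \frac{1}{3} - \frac{16}{3}\right) - 273\right) \left(194 - 15\right) = \left(\left(- \frac{1}{3} - \frac{16}{3}\right) - 273\right) 179 = \left(- \frac{17}{3} - 273\right) 179 = \left(- \frac{836}{3}\right) 179 = - \frac{149644}{3}$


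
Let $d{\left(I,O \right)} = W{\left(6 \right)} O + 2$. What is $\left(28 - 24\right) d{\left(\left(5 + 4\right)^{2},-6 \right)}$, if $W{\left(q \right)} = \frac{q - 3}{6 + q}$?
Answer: $2$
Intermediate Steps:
$W{\left(q \right)} = \frac{-3 + q}{6 + q}$
$d{\left(I,O \right)} = 2 + \frac{O}{4}$ ($d{\left(I,O \right)} = \frac{-3 + 6}{6 + 6} O + 2 = \frac{1}{12} \cdot 3 O + 2 = \frac{O}{4} + 2 = 2 + \frac{O}{4}$)
$\left(28 - 24\right) d{\left(\left(5 + 4\right)^{2},-6 \right)} = \left(28 - 24\right) \left(2 + \frac{1}{4} \left(-6\right)\right) = 4 \left(2 - \frac{3}{2}\right) = 4 \cdot \frac{1}{2} = 2$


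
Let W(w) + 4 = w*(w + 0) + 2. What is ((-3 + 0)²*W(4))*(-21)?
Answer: -2646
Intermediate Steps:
W(w) = -2 + w² (W(w) = -4 + (w*(w + 0) + 2) = -4 + (w*w + 2) = -4 + (w² + 2) = -4 + (2 + w²) = -2 + w²)
((-3 + 0)²*W(4))*(-21) = ((-3 + 0)²*(-2 + 4²))*(-21) = ((-3)²*(-2 + 16))*(-21) = (9*14)*(-21) = 126*(-21) = -2646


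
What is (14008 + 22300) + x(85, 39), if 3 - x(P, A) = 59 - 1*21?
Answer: 36273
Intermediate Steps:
x(P, A) = -35 (x(P, A) = 3 - (59 - 1*21) = 3 - (59 - 21) = 3 - 1*38 = 3 - 38 = -35)
(14008 + 22300) + x(85, 39) = (14008 + 22300) - 35 = 36308 - 35 = 36273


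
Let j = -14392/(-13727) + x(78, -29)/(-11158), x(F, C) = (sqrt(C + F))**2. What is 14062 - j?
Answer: 43952214171/3125834 ≈ 14061.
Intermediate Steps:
x(F, C) = C + F
j = 3263537/3125834 (j = -14392/(-13727) + (-29 + 78)/(-11158) = -14392*(-1/13727) + 49*(-1/11158) = 2056/1961 - 7/1594 = 3263537/3125834 ≈ 1.0441)
14062 - j = 14062 - 1*3263537/3125834 = 14062 - 3263537/3125834 = 43952214171/3125834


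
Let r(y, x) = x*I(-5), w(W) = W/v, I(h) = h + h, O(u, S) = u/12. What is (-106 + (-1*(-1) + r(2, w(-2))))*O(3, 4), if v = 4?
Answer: -25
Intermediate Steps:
O(u, S) = u/12 (O(u, S) = u*(1/12) = u/12)
I(h) = 2*h
w(W) = W/4
r(y, x) = -10*x (r(y, x) = x*(2*(-5)) = x*(-10) = -10*x)
(-106 + (-1*(-1) + r(2, w(-2))))*O(3, 4) = (-106 + (-1*(-1) - 5*(-2)/2))*((1/12)*3) = (-106 + (1 - 10*(-1/2)))*(1/4) = (-106 + (1 + 5))*(1/4) = (-106 + 6)*(1/4) = -100*1/4 = -25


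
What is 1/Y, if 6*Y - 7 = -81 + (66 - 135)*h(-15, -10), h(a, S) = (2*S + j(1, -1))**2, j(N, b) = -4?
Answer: -3/19909 ≈ -0.00015069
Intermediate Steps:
h(a, S) = (-4 + 2*S)**2 (h(a, S) = (2*S - 4)**2 = (-4 + 2*S)**2)
Y = -19909/3 (Y = 7/6 + (-81 + (66 - 135)*(4*(-2 - 10)**2))/6 = 7/6 + (-81 - 276*(-12)**2)/6 = 7/6 + (-81 - 276*144)/6 = 7/6 + (-81 - 69*576)/6 = 7/6 + (-81 - 39744)/6 = 7/6 + (1/6)*(-39825) = 7/6 - 13275/2 = -19909/3 ≈ -6636.3)
1/Y = 1/(-19909/3) = -3/19909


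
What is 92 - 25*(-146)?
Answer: 3742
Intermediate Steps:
92 - 25*(-146) = 92 + 3650 = 3742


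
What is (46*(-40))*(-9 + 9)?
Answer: 0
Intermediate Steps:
(46*(-40))*(-9 + 9) = -1840*0 = 0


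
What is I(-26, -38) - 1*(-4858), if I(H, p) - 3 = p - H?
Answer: 4849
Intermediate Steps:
I(H, p) = 3 + p - H (I(H, p) = 3 + (p - H) = 3 + p - H)
I(-26, -38) - 1*(-4858) = (3 - 38 - 1*(-26)) - 1*(-4858) = (3 - 38 + 26) + 4858 = -9 + 4858 = 4849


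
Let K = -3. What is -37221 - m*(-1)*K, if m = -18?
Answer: -37167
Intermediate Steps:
-37221 - m*(-1)*K = -37221 - (-18*(-1))*(-3) = -37221 - 18*(-3) = -37221 - 1*(-54) = -37221 + 54 = -37167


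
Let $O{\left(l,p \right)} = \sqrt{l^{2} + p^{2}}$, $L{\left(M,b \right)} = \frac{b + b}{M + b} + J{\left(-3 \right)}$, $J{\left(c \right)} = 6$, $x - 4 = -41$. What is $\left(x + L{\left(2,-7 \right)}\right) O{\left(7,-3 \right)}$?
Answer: $- \frac{141 \sqrt{58}}{5} \approx -214.76$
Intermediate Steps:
$x = -37$ ($x = 4 - 41 = -37$)
$L{\left(M,b \right)} = 6 + \frac{2 b}{M + b}$ ($L{\left(M,b \right)} = \frac{b + b}{M + b} + 6 = \frac{2 b}{M + b} + 6 = 6 + \frac{2 b}{M + b}$)
$\left(x + L{\left(2,-7 \right)}\right) O{\left(7,-3 \right)} = \left(-37 + \frac{2 \left(3 \cdot 2 + 4 \left(-7\right)\right)}{2 - 7}\right) \sqrt{7^{2} + \left(-3\right)^{2}} = \left(-37 + \frac{2 \left(6 - 28\right)}{-5}\right) \sqrt{49 + 9} = \left(-37 + 2 \left(- \frac{1}{5}\right) \left(-22\right)\right) \sqrt{58} = \left(-37 + \frac{44}{5}\right) \sqrt{58} = - \frac{141 \sqrt{58}}{5}$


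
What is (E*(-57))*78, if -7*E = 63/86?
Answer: 20007/43 ≈ 465.28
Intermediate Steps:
E = -9/86 ≈ -0.10465
(E*(-57))*78 = -9/86*(-57)*78 = (513/86)*78 = 20007/43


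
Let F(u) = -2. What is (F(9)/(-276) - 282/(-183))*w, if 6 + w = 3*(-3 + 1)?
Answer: -26066/1403 ≈ -18.579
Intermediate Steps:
w = -12 (w = -6 + 3*(-3 + 1) = -6 + 3*(-2) = -6 - 6 = -12)
(F(9)/(-276) - 282/(-183))*w = (-2/(-276) - 282/(-183))*(-12) = (-2*(-1/276) - 282*(-1/183))*(-12) = (1/138 + 94/61)*(-12) = (13033/8418)*(-12) = -26066/1403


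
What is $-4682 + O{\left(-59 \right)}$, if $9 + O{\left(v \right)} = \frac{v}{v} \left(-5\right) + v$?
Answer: $-4755$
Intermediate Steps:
$O{\left(v \right)} = -14 + v$ ($O{\left(v \right)} = -9 + \left(\frac{v}{v} \left(-5\right) + v\right) = -9 + \left(1 \left(-5\right) + v\right) = -9 + \left(-5 + v\right) = -14 + v$)
$-4682 + O{\left(-59 \right)} = -4682 - 73 = -4755$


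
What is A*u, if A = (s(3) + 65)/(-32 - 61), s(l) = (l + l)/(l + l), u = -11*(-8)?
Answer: -1936/31 ≈ -62.452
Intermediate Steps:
u = 88
s(l) = 1 (s(l) = (2*l)/((2*l)) = (2*l)*(1/(2*l)) = 1)
A = -22/31 (A = (1 + 65)/(-32 - 61) = 66/(-93) = 66*(-1/93) = -22/31 ≈ -0.70968)
A*u = -22/31*88 = -1936/31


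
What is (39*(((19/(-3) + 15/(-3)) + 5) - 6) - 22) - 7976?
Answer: -8479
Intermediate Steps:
(39*(((19/(-3) + 15/(-3)) + 5) - 6) - 22) - 7976 = (39*(((19*(-⅓) + 15*(-⅓)) + 5) - 6) - 22) - 7976 = (39*(((-19/3 - 5) + 5) - 6) - 22) - 7976 = (39*((-34/3 + 5) - 6) - 22) - 7976 = (39*(-19/3 - 6) - 22) - 7976 = (39*(-37/3) - 22) - 7976 = (-481 - 22) - 7976 = -503 - 7976 = -8479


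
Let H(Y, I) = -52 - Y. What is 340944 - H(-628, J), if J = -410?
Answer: 340368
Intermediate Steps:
340944 - H(-628, J) = 340944 - (-52 - 1*(-628)) = 340944 - (-52 + 628) = 340944 - 1*576 = 340944 - 576 = 340368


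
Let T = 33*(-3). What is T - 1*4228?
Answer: -4327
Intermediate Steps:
T = -99
T - 1*4228 = -99 - 1*4228 = -99 - 4228 = -4327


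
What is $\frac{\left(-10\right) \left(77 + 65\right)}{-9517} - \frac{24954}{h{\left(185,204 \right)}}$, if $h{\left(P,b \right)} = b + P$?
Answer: $- \frac{236934838}{3702113} \approx -64.0$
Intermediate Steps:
$h{\left(P,b \right)} = P + b$
$\frac{\left(-10\right) \left(77 + 65\right)}{-9517} - \frac{24954}{h{\left(185,204 \right)}} = \frac{\left(-10\right) \left(77 + 65\right)}{-9517} - \frac{24954}{185 + 204} = \left(-10\right) 142 \left(- \frac{1}{9517}\right) - \frac{24954}{389} = \left(-1420\right) \left(- \frac{1}{9517}\right) - \frac{24954}{389} = \frac{1420}{9517} - \frac{24954}{389} = - \frac{236934838}{3702113}$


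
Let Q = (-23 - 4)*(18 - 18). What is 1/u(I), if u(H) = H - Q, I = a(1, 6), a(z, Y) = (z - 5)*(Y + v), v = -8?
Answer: ⅛ ≈ 0.12500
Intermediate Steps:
a(z, Y) = (-8 + Y)*(-5 + z) (a(z, Y) = (z - 5)*(Y - 8) = (-5 + z)*(-8 + Y) = (-8 + Y)*(-5 + z))
Q = 0 (Q = -27*0 = 0)
I = 8 (I = 40 - 8*1 - 5*6 + 6*1 = 40 - 8 - 30 + 6 = 8)
u(H) = H (u(H) = H - 1*0 = H + 0 = H)
1/u(I) = 1/8 = ⅛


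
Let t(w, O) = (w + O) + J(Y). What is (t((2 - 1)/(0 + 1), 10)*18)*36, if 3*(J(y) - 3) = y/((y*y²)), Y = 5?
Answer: 227016/25 ≈ 9080.6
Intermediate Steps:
J(y) = 3 + 1/(3*y²) (J(y) = 3 + (y/((y*y²)))/3 = 3 + (y/(y³))/3 = 3 + (y/y³)/3 = 3 + 1/(3*y²))
t(w, O) = 226/75 + O + w (t(w, O) = (w + O) + (3 + (⅓)/5²) = (O + w) + (3 + (⅓)*(1/25)) = (O + w) + (3 + 1/75) = (O + w) + 226/75 = 226/75 + O + w)
(t((2 - 1)/(0 + 1), 10)*18)*36 = ((226/75 + 10 + (2 - 1)/(0 + 1))*18)*36 = ((226/75 + 10 + 1/1)*18)*36 = ((226/75 + 10 + 1*1)*18)*36 = ((226/75 + 10 + 1)*18)*36 = ((1051/75)*18)*36 = (6306/25)*36 = 227016/25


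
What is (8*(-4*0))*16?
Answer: 0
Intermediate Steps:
(8*(-4*0))*16 = (8*0)*16 = 0*16 = 0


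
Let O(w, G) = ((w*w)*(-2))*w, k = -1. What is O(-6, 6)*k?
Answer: -432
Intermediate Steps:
O(w, G) = -2*w³ (O(w, G) = (w²*(-2))*w = (-2*w²)*w = -2*w³)
O(-6, 6)*k = -2*(-6)³*(-1) = -2*(-216)*(-1) = 432*(-1) = -432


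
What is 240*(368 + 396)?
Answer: 183360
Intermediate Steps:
240*(368 + 396) = 240*764 = 183360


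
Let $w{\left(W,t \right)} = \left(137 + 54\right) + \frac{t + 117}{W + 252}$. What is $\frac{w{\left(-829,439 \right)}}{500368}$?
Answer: $\frac{109651}{288712336} \approx 0.00037979$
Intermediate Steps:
$w{\left(W,t \right)} = 191 + \frac{117 + t}{252 + W}$
$\frac{w{\left(-829,439 \right)}}{500368} = \frac{\frac{1}{252 - 829} \left(48249 + 439 + 191 \left(-829\right)\right)}{500368} = \frac{48249 + 439 - 158339}{-577} \cdot \frac{1}{500368} = \left(- \frac{1}{577}\right) \left(-109651\right) \frac{1}{500368} = \frac{109651}{577} \cdot \frac{1}{500368} = \frac{109651}{288712336}$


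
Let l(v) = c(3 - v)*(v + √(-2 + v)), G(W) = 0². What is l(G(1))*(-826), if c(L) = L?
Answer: -2478*I*√2 ≈ -3504.4*I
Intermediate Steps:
G(W) = 0
l(v) = (3 - v)*(v + √(-2 + v))
l(G(1))*(-826) = -(-3 + 0)*(0 + √(-2 + 0))*(-826) = -1*(-3)*(0 + √(-2))*(-826) = -1*(-3)*(0 + I*√2)*(-826) = -1*(-3)*I*√2*(-826) = (3*I*√2)*(-826) = -2478*I*√2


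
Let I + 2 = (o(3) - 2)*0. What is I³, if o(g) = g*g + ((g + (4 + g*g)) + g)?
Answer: -8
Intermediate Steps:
o(g) = 4 + 2*g + 2*g² (o(g) = g² + ((g + (4 + g²)) + g) = g² + ((4 + g + g²) + g) = g² + (4 + g² + 2*g) = 4 + 2*g + 2*g²)
I = -2 (I = -2 + ((4 + 2*3 + 2*3²) - 2)*0 = -2 + ((4 + 6 + 2*9) - 2)*0 = -2 + ((4 + 6 + 18) - 2)*0 = -2 + (28 - 2)*0 = -2 + 26*0 = -2 + 0 = -2)
I³ = (-2)³ = -8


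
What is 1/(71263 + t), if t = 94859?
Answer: 1/166122 ≈ 6.0197e-6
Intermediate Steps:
1/(71263 + t) = 1/(71263 + 94859) = 1/166122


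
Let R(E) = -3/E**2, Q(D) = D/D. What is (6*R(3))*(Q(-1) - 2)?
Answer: 2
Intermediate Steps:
Q(D) = 1
R(E) = -3/E**2
(6*R(3))*(Q(-1) - 2) = (6*(-3/3**2))*(1 - 2) = (6*(-3*1/9))*(-1) = (6*(-1/3))*(-1) = -2*(-1) = 2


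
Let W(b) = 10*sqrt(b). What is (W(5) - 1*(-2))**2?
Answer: 504 + 40*sqrt(5) ≈ 593.44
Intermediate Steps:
(W(5) - 1*(-2))**2 = (10*sqrt(5) - 1*(-2))**2 = (10*sqrt(5) + 2)**2 = (2 + 10*sqrt(5))**2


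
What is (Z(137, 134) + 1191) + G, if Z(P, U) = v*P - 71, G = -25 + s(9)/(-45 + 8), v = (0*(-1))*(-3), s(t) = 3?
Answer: 40512/37 ≈ 1094.9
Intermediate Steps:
v = 0 (v = 0*(-3) = 0)
G = -928/37 (G = -25 + 3/(-45 + 8) = -25 + 3/(-37) = -25 - 1/37*3 = -25 - 3/37 = -928/37 ≈ -25.081)
Z(P, U) = -71 (Z(P, U) = 0*P - 71 = 0 - 71 = -71)
(Z(137, 134) + 1191) + G = (-71 + 1191) - 928/37 = 1120 - 928/37 = 40512/37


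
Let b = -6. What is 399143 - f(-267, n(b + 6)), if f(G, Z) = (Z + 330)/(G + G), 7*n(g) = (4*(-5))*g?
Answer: 35523782/89 ≈ 3.9914e+5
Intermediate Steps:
n(g) = -20*g/7 (n(g) = ((4*(-5))*g)/7 = (-20*g)/7 = -20*g/7)
f(G, Z) = (330 + Z)/(2*G) (f(G, Z) = (330 + Z)/((2*G)) = (330 + Z)*(1/(2*G)) = (330 + Z)/(2*G))
399143 - f(-267, n(b + 6)) = 399143 - (330 - 20*(-6 + 6)/7)/(2*(-267)) = 399143 - (-1)*(330 - 20/7*0)/(2*267) = 399143 - (-1)*(330 + 0)/(2*267) = 399143 - (-1)*330/(2*267) = 399143 - 1*(-55/89) = 399143 + 55/89 = 35523782/89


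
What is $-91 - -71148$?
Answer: $71057$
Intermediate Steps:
$-91 - -71148 = -91 + 71148 = 71057$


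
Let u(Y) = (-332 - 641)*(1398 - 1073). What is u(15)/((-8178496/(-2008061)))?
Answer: -634999089725/8178496 ≈ -77643.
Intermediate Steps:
u(Y) = -316225 (u(Y) = -973*325 = -316225)
u(15)/((-8178496/(-2008061))) = -316225/((-8178496/(-2008061))) = -316225/((-8178496*(-1/2008061))) = -316225/8178496/2008061 = -316225*2008061/8178496 = -634999089725/8178496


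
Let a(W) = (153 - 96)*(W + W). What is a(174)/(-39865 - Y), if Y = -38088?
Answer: -19836/1777 ≈ -11.163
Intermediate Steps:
a(W) = 114*W (a(W) = 57*(2*W) = 114*W)
a(174)/(-39865 - Y) = (114*174)/(-39865 - 1*(-38088)) = 19836/(-39865 + 38088) = 19836/(-1777) = 19836*(-1/1777) = -19836/1777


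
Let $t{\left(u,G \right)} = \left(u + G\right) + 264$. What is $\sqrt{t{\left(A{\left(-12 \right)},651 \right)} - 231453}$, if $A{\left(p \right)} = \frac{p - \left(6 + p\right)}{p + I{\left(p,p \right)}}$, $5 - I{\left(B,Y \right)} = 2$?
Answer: $\frac{2 i \sqrt{518709}}{3} \approx 480.14 i$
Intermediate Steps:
$I{\left(B,Y \right)} = 3$ ($I{\left(B,Y \right)} = 5 - 2 = 3$)
$A{\left(p \right)} = - \frac{6}{3 + p}$ ($A{\left(p \right)} = \frac{p - \left(6 + p\right)}{p + 3} = - \frac{6}{3 + p}$)
$t{\left(u,G \right)} = 264 + G + u$ ($t{\left(u,G \right)} = \left(G + u\right) + 264 = 264 + G + u$)
$\sqrt{t{\left(A{\left(-12 \right)},651 \right)} - 231453} = \sqrt{\left(264 + 651 - \frac{6}{3 - 12}\right) - 231453} = \sqrt{\left(264 + 651 - \frac{6}{-9}\right) - 231453} = \sqrt{\left(264 + 651 - - \frac{2}{3}\right) - 231453} = \sqrt{\left(264 + 651 + \frac{2}{3}\right) - 231453} = \sqrt{\frac{2747}{3} - 231453} = \sqrt{- \frac{691612}{3}} = \frac{2 i \sqrt{518709}}{3}$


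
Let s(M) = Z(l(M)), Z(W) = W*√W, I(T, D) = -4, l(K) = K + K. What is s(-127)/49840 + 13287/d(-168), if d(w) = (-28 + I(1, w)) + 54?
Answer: 13287/22 - 127*I*√254/24920 ≈ 603.95 - 0.081222*I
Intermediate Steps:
l(K) = 2*K
d(w) = 22 (d(w) = (-28 - 4) + 54 = -32 + 54 = 22)
Z(W) = W^(3/2)
s(M) = 2*√2*M^(3/2) (s(M) = (2*M)^(3/2) = 2*√2*M^(3/2))
s(-127)/49840 + 13287/d(-168) = (2*√2*(-127)^(3/2))/49840 + 13287/22 = (2*√2*(-127*I*√127))*(1/49840) + 13287*(1/22) = -254*I*√254*(1/49840) + 13287/22 = -127*I*√254/24920 + 13287/22 = 13287/22 - 127*I*√254/24920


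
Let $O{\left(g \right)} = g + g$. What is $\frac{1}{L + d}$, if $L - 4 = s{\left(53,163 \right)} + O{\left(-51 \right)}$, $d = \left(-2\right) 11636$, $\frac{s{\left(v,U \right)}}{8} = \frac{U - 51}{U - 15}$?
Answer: $- \frac{37}{864466} \approx -4.2801 \cdot 10^{-5}$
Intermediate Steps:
$s{\left(v,U \right)} = \frac{8 \left(-51 + U\right)}{-15 + U}$ ($s{\left(v,U \right)} = 8 \frac{U - 51}{U - 15} = 8 \frac{-51 + U}{-15 + U} = \frac{8 \left(-51 + U\right)}{-15 + U}$)
$d = -23272$
$O{\left(g \right)} = 2 g$
$L = - \frac{3402}{37}$ ($L = 4 + \left(\frac{8 \left(-51 + 163\right)}{-15 + 163} + 2 \left(-51\right)\right) = 4 - \left(102 - 8 \cdot \frac{1}{148} \cdot 112\right) = 4 - \left(102 - \frac{224}{37}\right) = 4 + \left(\frac{224}{37} - 102\right) = 4 - \frac{3550}{37} = - \frac{3402}{37} \approx -91.946$)
$\frac{1}{L + d} = \frac{1}{- \frac{3402}{37} - 23272} = \frac{1}{- \frac{864466}{37}} = - \frac{37}{864466}$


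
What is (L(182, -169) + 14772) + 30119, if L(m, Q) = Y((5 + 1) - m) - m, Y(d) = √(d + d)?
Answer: 44709 + 4*I*√22 ≈ 44709.0 + 18.762*I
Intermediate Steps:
Y(d) = √2*√d (Y(d) = √(2*d) = √2*√d)
L(m, Q) = -m + √2*√(6 - m) (L(m, Q) = √2*√((5 + 1) - m) - m = √2*√(6 - m) - m = -m + √2*√(6 - m))
(L(182, -169) + 14772) + 30119 = ((√(12 - 2*182) - 1*182) + 14772) + 30119 = ((√(12 - 364) - 182) + 14772) + 30119 = ((√(-352) - 182) + 14772) + 30119 = ((4*I*√22 - 182) + 14772) + 30119 = ((-182 + 4*I*√22) + 14772) + 30119 = (14590 + 4*I*√22) + 30119 = 44709 + 4*I*√22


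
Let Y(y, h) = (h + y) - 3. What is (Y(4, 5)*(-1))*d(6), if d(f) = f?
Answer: -36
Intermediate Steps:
Y(y, h) = -3 + h + y
(Y(4, 5)*(-1))*d(6) = ((-3 + 5 + 4)*(-1))*6 = (6*(-1))*6 = -6*6 = -36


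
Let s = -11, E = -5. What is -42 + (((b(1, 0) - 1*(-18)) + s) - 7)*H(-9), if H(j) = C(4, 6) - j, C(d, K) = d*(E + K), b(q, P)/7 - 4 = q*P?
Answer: 322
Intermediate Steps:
b(q, P) = 28 + 7*P*q (b(q, P) = 28 + 7*(q*P) = 28 + 7*(P*q) = 28 + 7*P*q)
C(d, K) = d*(-5 + K)
H(j) = 4 - j (H(j) = 4*(-5 + 6) - j = 4*1 - j = 4 - j)
-42 + (((b(1, 0) - 1*(-18)) + s) - 7)*H(-9) = -42 + ((((28 + 7*0*1) - 1*(-18)) - 11) - 7)*(4 - 1*(-9)) = -42 + ((((28 + 0) + 18) - 11) - 7)*(4 + 9) = -42 + (((28 + 18) - 11) - 7)*13 = -42 + ((46 - 11) - 7)*13 = -42 + (35 - 7)*13 = -42 + 28*13 = -42 + 364 = 322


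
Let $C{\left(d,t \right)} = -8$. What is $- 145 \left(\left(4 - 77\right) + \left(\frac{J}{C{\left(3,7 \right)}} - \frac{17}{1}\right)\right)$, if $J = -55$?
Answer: $\frac{96425}{8} \approx 12053.0$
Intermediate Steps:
$- 145 \left(\left(4 - 77\right) + \left(\frac{J}{C{\left(3,7 \right)}} - \frac{17}{1}\right)\right) = - 145 \left(\left(4 - 77\right) - \left(17 - \frac{55}{8}\right)\right) = - 145 \left(\left(4 - 77\right) - \frac{81}{8}\right) = - 145 \left(-73 + \left(\frac{55}{8} - 17\right)\right) = - 145 \left(-73 - \frac{81}{8}\right) = \left(-145\right) \left(- \frac{665}{8}\right) = \frac{96425}{8}$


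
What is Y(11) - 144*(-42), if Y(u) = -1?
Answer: 6047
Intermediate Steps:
Y(11) - 144*(-42) = -1 - 144*(-42) = -1 + 6048 = 6047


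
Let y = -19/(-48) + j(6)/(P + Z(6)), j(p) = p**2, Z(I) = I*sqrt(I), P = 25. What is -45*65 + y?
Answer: -57372629/19632 - 216*sqrt(6)/409 ≈ -2923.7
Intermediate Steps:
Z(I) = I**(3/2)
y = 19/48 + 36/(25 + 6*sqrt(6)) (y = -19/(-48) + 6**2/(25 + 6**(3/2)) = -19*(-1/48) + 36/(25 + 6*sqrt(6)) = 19/48 + 36/(25 + 6*sqrt(6)) ≈ 1.3027)
-45*65 + y = -45*65 + (50971/19632 - 216*sqrt(6)/409) = -2925 + (50971/19632 - 216*sqrt(6)/409) = -57372629/19632 - 216*sqrt(6)/409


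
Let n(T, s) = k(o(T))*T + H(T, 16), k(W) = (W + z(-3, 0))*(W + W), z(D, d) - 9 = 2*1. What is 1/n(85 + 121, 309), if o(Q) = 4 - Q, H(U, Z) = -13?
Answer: 1/15895771 ≈ 6.2910e-8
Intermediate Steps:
z(D, d) = 11 (z(D, d) = 9 + 2*1 = 9 + 2 = 11)
k(W) = 2*W*(11 + W) (k(W) = (W + 11)*(W + W) = (11 + W)*(2*W) = 2*W*(11 + W))
n(T, s) = -13 + 2*T*(4 - T)*(15 - T) (n(T, s) = (2*(4 - T)*(11 + (4 - T)))*T - 13 = (2*(4 - T)*(15 - T))*T - 13 = 2*T*(4 - T)*(15 - T) - 13 = -13 + 2*T*(4 - T)*(15 - T))
1/n(85 + 121, 309) = 1/(-13 + 2*(85 + 121)*(-15 + (85 + 121))*(-4 + (85 + 121))) = 1/(-13 + 2*206*(-15 + 206)*(-4 + 206)) = 1/(-13 + 2*206*191*202) = 1/(-13 + 15895784) = 1/15895771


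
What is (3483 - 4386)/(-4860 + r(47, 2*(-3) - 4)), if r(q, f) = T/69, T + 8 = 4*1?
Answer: 62307/335344 ≈ 0.18580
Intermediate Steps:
T = -4 (T = -8 + 4*1 = -8 + 4 = -4)
r(q, f) = -4/69
(3483 - 4386)/(-4860 + r(47, 2*(-3) - 4)) = (3483 - 4386)/(-4860 - 4/69) = -903/(-335344/69) = -903*(-69/335344) = 62307/335344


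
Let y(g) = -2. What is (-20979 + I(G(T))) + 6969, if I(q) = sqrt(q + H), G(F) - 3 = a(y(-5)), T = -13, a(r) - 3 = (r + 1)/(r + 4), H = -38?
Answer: -14010 + I*sqrt(130)/2 ≈ -14010.0 + 5.7009*I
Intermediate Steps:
a(r) = 3 + (1 + r)/(4 + r) (a(r) = 3 + (r + 1)/(r + 4) = 3 + (1 + r)/(4 + r))
G(F) = 11/2 (G(F) = 3 + (13 + 4*(-2))/(4 - 2) = 3 + (13 - 8)/2 = 3 + (1/2)*5 = 3 + 5/2 = 11/2)
I(q) = sqrt(-38 + q) (I(q) = sqrt(q - 38) = sqrt(-38 + q))
(-20979 + I(G(T))) + 6969 = (-20979 + sqrt(-38 + 11/2)) + 6969 = (-20979 + sqrt(-65/2)) + 6969 = (-20979 + I*sqrt(130)/2) + 6969 = -14010 + I*sqrt(130)/2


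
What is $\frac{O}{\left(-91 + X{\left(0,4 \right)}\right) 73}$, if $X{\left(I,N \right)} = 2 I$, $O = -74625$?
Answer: $\frac{74625}{6643} \approx 11.234$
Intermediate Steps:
$\frac{O}{\left(-91 + X{\left(0,4 \right)}\right) 73} = - \frac{74625}{\left(-91 + 2 \cdot 0\right) 73} = - \frac{74625}{\left(-91 + 0\right) 73} = - \frac{74625}{\left(-91\right) 73} = - \frac{74625}{-6643} = \left(-74625\right) \left(- \frac{1}{6643}\right) = \frac{74625}{6643}$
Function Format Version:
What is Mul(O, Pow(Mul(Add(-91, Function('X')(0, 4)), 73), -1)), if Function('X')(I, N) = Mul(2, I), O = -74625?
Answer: Rational(74625, 6643) ≈ 11.234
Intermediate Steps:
Mul(O, Pow(Mul(Add(-91, Function('X')(0, 4)), 73), -1)) = Mul(-74625, Pow(Mul(Add(-91, Mul(2, 0)), 73), -1)) = Mul(-74625, Pow(Mul(Add(-91, 0), 73), -1)) = Mul(-74625, Pow(Mul(-91, 73), -1)) = Mul(-74625, Pow(-6643, -1)) = Mul(-74625, Rational(-1, 6643)) = Rational(74625, 6643)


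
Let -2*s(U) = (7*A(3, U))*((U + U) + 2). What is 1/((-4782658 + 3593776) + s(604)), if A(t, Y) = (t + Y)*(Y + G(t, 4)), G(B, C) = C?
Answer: -1/1564141042 ≈ -6.3933e-10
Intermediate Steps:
A(t, Y) = (4 + Y)*(Y + t) (A(t, Y) = (t + Y)*(Y + 4) = (Y + t)*(4 + Y) = (4 + Y)*(Y + t))
s(U) = -(2 + 2*U)*(84 + 7*U² + 49*U)/2 (s(U) = -7*(U² + 4*U + 4*3 + U*3)*((U + U) + 2)/2 = -7*(U² + 4*U + 12 + 3*U)*(2*U + 2)/2 = -7*(12 + U² + 7*U)*(2 + 2*U)/2 = -(84 + 7*U² + 49*U)*(2 + 2*U)/2 = -(2 + 2*U)*(84 + 7*U² + 49*U)/2)
1/((-4782658 + 3593776) + s(604)) = 1/((-4782658 + 3593776) - 7*(1 + 604)*(12 + 604² + 7*604)) = 1/(-1188882 - 7*605*(12 + 364816 + 4228)) = 1/(-1188882 - 7*605*369056) = 1/(-1188882 - 1562952160) = 1/(-1564141042) = -1/1564141042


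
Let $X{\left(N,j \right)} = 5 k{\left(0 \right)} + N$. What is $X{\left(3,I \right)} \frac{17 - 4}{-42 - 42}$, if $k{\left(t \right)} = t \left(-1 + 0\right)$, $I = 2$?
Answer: $- \frac{13}{28} \approx -0.46429$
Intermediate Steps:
$k{\left(t \right)} = - t$ ($k{\left(t \right)} = t \left(-1\right) = - t$)
$X{\left(N,j \right)} = N$ ($X{\left(N,j \right)} = 5 \left(\left(-1\right) 0\right) + N = 5 \cdot 0 + N = 0 + N = N$)
$X{\left(3,I \right)} \frac{17 - 4}{-42 - 42} = 3 \frac{17 - 4}{-42 - 42} = 3 \frac{13}{-84} = 3 \cdot 13 \left(- \frac{1}{84}\right) = 3 \left(- \frac{13}{84}\right) = - \frac{13}{28}$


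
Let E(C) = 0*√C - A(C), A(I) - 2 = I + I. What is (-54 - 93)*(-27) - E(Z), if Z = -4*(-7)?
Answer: 4027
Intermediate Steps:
A(I) = 2 + 2*I (A(I) = 2 + (I + I) = 2 + 2*I)
Z = 28
E(C) = -2 - 2*C (E(C) = 0*√C - (2 + 2*C) = 0 + (-2 - 2*C) = -2 - 2*C)
(-54 - 93)*(-27) - E(Z) = (-54 - 93)*(-27) - (-2 - 2*28) = -147*(-27) - (-2 - 56) = 3969 - 1*(-58) = 3969 + 58 = 4027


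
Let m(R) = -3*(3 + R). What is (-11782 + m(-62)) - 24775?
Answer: -36380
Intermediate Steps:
m(R) = -9 - 3*R
(-11782 + m(-62)) - 24775 = (-11782 + (-9 - 3*(-62))) - 24775 = (-11782 + (-9 + 186)) - 24775 = (-11782 + 177) - 24775 = -11605 - 24775 = -36380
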